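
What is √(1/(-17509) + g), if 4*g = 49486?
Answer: √15170679528330/35018 ≈ 111.23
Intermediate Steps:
g = 24743/2 (g = (¼)*49486 = 24743/2 ≈ 12372.)
√(1/(-17509) + g) = √(1/(-17509) + 24743/2) = √(-1/17509 + 24743/2) = √(433225185/35018) = √15170679528330/35018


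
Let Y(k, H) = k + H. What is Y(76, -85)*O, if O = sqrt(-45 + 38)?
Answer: -9*I*sqrt(7) ≈ -23.812*I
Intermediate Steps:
O = I*sqrt(7) (O = sqrt(-7) = I*sqrt(7) ≈ 2.6458*I)
Y(k, H) = H + k
Y(76, -85)*O = (-85 + 76)*(I*sqrt(7)) = -9*I*sqrt(7)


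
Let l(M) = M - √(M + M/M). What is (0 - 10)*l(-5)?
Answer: 50 + 20*I ≈ 50.0 + 20.0*I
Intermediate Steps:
l(M) = M - √(1 + M) (l(M) = M - √(M + 1) = M - √(1 + M))
(0 - 10)*l(-5) = (0 - 10)*(-5 - √(1 - 5)) = -10*(-5 - √(-4)) = -10*(-5 - 2*I) = 50 + 20*I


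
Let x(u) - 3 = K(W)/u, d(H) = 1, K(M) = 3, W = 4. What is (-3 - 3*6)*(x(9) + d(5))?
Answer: -91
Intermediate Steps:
x(u) = 3 + 3/u
(-3 - 3*6)*(x(9) + d(5)) = (-3 - 3*6)*((3 + 3/9) + 1) = (-3 - 18)*((3 + 3*(⅑)) + 1) = -21*((3 + ⅓) + 1) = -21*(10/3 + 1) = -21*13/3 = -91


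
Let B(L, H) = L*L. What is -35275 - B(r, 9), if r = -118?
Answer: -49199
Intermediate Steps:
B(L, H) = L²
-35275 - B(r, 9) = -35275 - 1*(-118)² = -35275 - 1*13924 = -35275 - 13924 = -49199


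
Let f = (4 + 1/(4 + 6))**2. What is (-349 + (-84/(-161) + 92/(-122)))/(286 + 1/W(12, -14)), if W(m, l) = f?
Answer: -823644613/674654998 ≈ -1.2208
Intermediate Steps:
f = 1681/100 (f = (4 + 1/10)**2 = (41/10)**2 = 1681/100 ≈ 16.810)
W(m, l) = 1681/100
(-349 + (-84/(-161) + 92/(-122)))/(286 + 1/W(12, -14)) = (-349 + (-84/(-161) + 92/(-122)))/(286 + 1/(1681/100)) = (-349 + (-84*(-1/161) + 92*(-1/122)))/(286 + 100/1681) = (-349 + (12/23 - 46/61))/(480866/1681) = (-349 - 326/1403)*(1681/480866) = -489973/1403*1681/480866 = -823644613/674654998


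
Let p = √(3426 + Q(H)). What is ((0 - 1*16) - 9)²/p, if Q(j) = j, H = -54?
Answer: 625*√843/1686 ≈ 10.763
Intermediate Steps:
p = 2*√843 (p = √(3426 - 54) = √3372 = 2*√843 ≈ 58.069)
((0 - 1*16) - 9)²/p = ((0 - 1*16) - 9)²/((2*√843)) = ((0 - 16) - 9)²*(√843/1686) = (-16 - 9)²*(√843/1686) = (-25)²*(√843/1686) = 625*(√843/1686) = 625*√843/1686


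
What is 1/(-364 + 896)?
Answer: 1/532 ≈ 0.0018797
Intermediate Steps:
1/(-364 + 896) = 1/532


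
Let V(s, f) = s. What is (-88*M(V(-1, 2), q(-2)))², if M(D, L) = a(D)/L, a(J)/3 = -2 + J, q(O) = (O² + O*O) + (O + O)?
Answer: 39204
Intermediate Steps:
q(O) = 2*O + 2*O² (q(O) = (O² + O²) + 2*O = 2*O² + 2*O = 2*O + 2*O²)
a(J) = -6 + 3*J (a(J) = 3*(-2 + J) = -6 + 3*J)
M(D, L) = (-6 + 3*D)/L
(-88*M(V(-1, 2), q(-2)))² = (-264*(-2 - 1)/(2*(-2)*(1 - 2)))² = (-264*(-3)/(2*(-2)*(-1)))² = (-264*(-3)/4)² = (-88*(-9/4))² = 198² = 39204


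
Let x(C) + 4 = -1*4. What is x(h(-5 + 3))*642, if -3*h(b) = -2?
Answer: -5136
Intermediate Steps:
h(b) = ⅔ (h(b) = -⅓*(-2) = ⅔)
x(C) = -8 (x(C) = -4 - 1*4 = -4 - 4 = -8)
x(h(-5 + 3))*642 = -8*642 = -5136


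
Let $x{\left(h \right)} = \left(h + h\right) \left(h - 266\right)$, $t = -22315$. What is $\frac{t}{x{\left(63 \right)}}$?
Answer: $\frac{22315}{25578} \approx 0.87243$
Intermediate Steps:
$x{\left(h \right)} = 2 h \left(-266 + h\right)$
$\frac{t}{x{\left(63 \right)}} = - \frac{22315}{2 \cdot 63 \left(-266 + 63\right)} = - \frac{22315}{2 \cdot 63 \left(-203\right)} = - \frac{22315}{-25578} = \left(-22315\right) \left(- \frac{1}{25578}\right) = \frac{22315}{25578}$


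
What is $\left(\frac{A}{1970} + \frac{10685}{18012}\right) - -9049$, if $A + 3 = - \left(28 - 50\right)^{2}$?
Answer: $\frac{160551867983}{17741820} \approx 9049.3$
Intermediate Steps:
$A = -487$ ($A = -3 - \left(28 - 50\right)^{2} = -3 - \left(-22\right)^{2} = -3 - 484 = -487$)
$\left(\frac{A}{1970} + \frac{10685}{18012}\right) - -9049 = \left(- \frac{487}{1970} + \frac{10685}{18012}\right) - -9049 = \left(\left(-487\right) \frac{1}{1970} + 10685 \cdot \frac{1}{18012}\right) + 9049 = \left(- \frac{487}{1970} + \frac{10685}{18012}\right) + 9049 = \frac{6138803}{17741820} + 9049 = \frac{160551867983}{17741820}$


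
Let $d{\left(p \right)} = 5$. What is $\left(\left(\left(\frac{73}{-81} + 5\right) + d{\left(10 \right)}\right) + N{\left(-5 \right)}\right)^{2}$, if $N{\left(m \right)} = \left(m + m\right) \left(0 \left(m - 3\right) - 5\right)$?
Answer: $\frac{22915369}{6561} \approx 3492.7$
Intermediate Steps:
$N{\left(m \right)} = - 10 m$ ($N{\left(m \right)} = 2 m \left(0 \left(-3 + m\right) - 5\right) = 2 m \left(0 - 5\right) = 2 m \left(-5\right) = - 10 m$)
$\left(\left(\left(\frac{73}{-81} + 5\right) + d{\left(10 \right)}\right) + N{\left(-5 \right)}\right)^{2} = \left(\left(\left(\frac{73}{-81} + 5\right) + 5\right) - -50\right)^{2} = \left(\left(\left(73 \left(- \frac{1}{81}\right) + 5\right) + 5\right) + 50\right)^{2} = \left(\left(\left(- \frac{73}{81} + 5\right) + 5\right) + 50\right)^{2} = \left(\left(\frac{332}{81} + 5\right) + 50\right)^{2} = \left(\frac{737}{81} + 50\right)^{2} = \left(\frac{4787}{81}\right)^{2} = \frac{22915369}{6561}$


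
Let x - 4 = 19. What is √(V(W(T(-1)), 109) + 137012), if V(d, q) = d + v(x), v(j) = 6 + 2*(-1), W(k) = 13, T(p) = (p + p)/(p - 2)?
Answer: √137029 ≈ 370.17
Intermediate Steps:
x = 23 (x = 4 + 19 = 23)
T(p) = 2*p/(-2 + p) (T(p) = (2*p)/(-2 + p) = 2*p/(-2 + p))
v(j) = 4 (v(j) = 6 - 2 = 4)
V(d, q) = 4 + d (V(d, q) = d + 4 = 4 + d)
√(V(W(T(-1)), 109) + 137012) = √((4 + 13) + 137012) = √(17 + 137012) = √137029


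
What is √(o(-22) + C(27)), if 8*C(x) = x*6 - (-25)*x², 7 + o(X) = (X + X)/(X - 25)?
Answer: √81019446/188 ≈ 47.878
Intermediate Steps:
o(X) = -7 + 2*X/(-25 + X) (o(X) = -7 + (X + X)/(X - 25) = -7 + (2*X)/(-25 + X) = -7 + 2*X/(-25 + X))
C(x) = 3*x/4 + 25*x²/8 (C(x) = (x*6 - (-25)*x²)/8 = (6*x + 25*x²)/8 = 3*x/4 + 25*x²/8)
√(o(-22) + C(27)) = √(5*(35 - 1*(-22))/(-25 - 22) + (⅛)*27*(6 + 25*27)) = √(5*(35 + 22)/(-47) + (⅛)*27*(6 + 675)) = √(5*(-1/47)*57 + (⅛)*27*681) = √(-285/47 + 18387/8) = √(861909/376) = √81019446/188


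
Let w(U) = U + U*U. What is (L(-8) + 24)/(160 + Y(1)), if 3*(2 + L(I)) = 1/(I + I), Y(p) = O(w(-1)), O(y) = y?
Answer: 211/1536 ≈ 0.13737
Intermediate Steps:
w(U) = U + U**2
Y(p) = 0 (Y(p) = -(1 - 1) = -1*0 = 0)
L(I) = -2 + 1/(6*I) (L(I) = -2 + 1/(3*(I + I)) = -2 + 1/(3*((2*I))) = -2 + (1/(2*I))/3 = -2 + 1/(6*I))
(L(-8) + 24)/(160 + Y(1)) = ((-2 + (1/6)/(-8)) + 24)/(160 + 0) = ((-2 + (1/6)*(-1/8)) + 24)/160 = ((-2 - 1/48) + 24)*(1/160) = (-97/48 + 24)*(1/160) = (1055/48)*(1/160) = 211/1536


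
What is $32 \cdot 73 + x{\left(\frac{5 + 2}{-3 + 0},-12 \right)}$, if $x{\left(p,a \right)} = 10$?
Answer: $2346$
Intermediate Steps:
$32 \cdot 73 + x{\left(\frac{5 + 2}{-3 + 0},-12 \right)} = 32 \cdot 73 + 10 = 2336 + 10 = 2346$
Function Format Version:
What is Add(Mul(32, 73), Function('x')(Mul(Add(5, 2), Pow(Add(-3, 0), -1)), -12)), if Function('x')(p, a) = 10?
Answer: 2346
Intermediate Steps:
Add(Mul(32, 73), Function('x')(Mul(Add(5, 2), Pow(Add(-3, 0), -1)), -12)) = Add(Mul(32, 73), 10) = Add(2336, 10) = 2346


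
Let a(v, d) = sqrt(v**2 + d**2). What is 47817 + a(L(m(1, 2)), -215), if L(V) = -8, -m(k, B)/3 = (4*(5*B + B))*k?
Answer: 47817 + sqrt(46289) ≈ 48032.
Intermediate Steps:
m(k, B) = -72*B*k (m(k, B) = -3*4*(5*B + B)*k = -3*4*(6*B)*k = -3*24*B*k = -72*B*k)
a(v, d) = sqrt(d**2 + v**2)
47817 + a(L(m(1, 2)), -215) = 47817 + sqrt((-215)**2 + (-8)**2) = 47817 + sqrt(46225 + 64) = 47817 + sqrt(46289)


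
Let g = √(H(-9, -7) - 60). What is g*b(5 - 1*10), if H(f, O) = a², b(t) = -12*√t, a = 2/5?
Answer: 24*√1870/5 ≈ 207.57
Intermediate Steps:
a = ⅖ (a = 2*(⅕) = ⅖ ≈ 0.40000)
H(f, O) = 4/25 (H(f, O) = (⅖)² = 4/25)
g = 2*I*√374/5 (g = √(4/25 - 60) = √(-1496/25) = 2*I*√374/5 ≈ 7.7356*I)
g*b(5 - 1*10) = (2*I*√374/5)*(-12*√(5 - 1*10)) = (2*I*√374/5)*(-12*√(5 - 10)) = (2*I*√374/5)*(-12*I*√5) = 24*√1870/5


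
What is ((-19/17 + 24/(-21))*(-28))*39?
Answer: 41964/17 ≈ 2468.5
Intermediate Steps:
((-19/17 + 24/(-21))*(-28))*39 = ((-19*1/17 + 24*(-1/21))*(-28))*39 = ((-19/17 - 8/7)*(-28))*39 = -269/119*(-28)*39 = (1076/17)*39 = 41964/17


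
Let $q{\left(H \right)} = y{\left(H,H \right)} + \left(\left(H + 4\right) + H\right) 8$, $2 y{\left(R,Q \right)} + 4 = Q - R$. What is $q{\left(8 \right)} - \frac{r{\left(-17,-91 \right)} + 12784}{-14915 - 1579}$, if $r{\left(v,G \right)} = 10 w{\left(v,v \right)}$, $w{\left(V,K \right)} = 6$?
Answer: $\frac{1309448}{8247} \approx 158.78$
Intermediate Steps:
$y{\left(R,Q \right)} = -2 + \frac{Q}{2} - \frac{R}{2}$ ($y{\left(R,Q \right)} = -2 + \frac{Q - R}{2} = -2 + \left(\frac{Q}{2} - \frac{R}{2}\right) = -2 + \frac{Q}{2} - \frac{R}{2}$)
$r{\left(v,G \right)} = 60$ ($r{\left(v,G \right)} = 10 \cdot 6 = 60$)
$q{\left(H \right)} = 30 + 16 H$ ($q{\left(H \right)} = \left(-2 + \frac{H}{2} - \frac{H}{2}\right) + \left(\left(H + 4\right) + H\right) 8 = -2 + \left(\left(4 + H\right) + H\right) 8 = -2 + \left(4 + 2 H\right) 8 = -2 + \left(32 + 16 H\right) = 30 + 16 H$)
$q{\left(8 \right)} - \frac{r{\left(-17,-91 \right)} + 12784}{-14915 - 1579} = \left(30 + 16 \cdot 8\right) - \frac{60 + 12784}{-14915 - 1579} = \left(30 + 128\right) - \frac{12844}{-16494} = 158 - 12844 \left(- \frac{1}{16494}\right) = 158 - - \frac{6422}{8247} = 158 + \frac{6422}{8247} = \frac{1309448}{8247}$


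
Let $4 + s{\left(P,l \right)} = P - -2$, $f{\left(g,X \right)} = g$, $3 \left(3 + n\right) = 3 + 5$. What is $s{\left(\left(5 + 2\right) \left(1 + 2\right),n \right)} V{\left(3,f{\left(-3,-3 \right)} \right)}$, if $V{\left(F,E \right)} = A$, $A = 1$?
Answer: $19$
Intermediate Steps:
$n = - \frac{1}{3}$ ($n = -3 + \frac{3 + 5}{3} = -3 + \frac{1}{3} \cdot 8 = -3 + \frac{8}{3} = - \frac{1}{3} \approx -0.33333$)
$V{\left(F,E \right)} = 1$
$s{\left(P,l \right)} = -2 + P$ ($s{\left(P,l \right)} = -4 + \left(P - -2\right) = -4 + \left(P + 2\right) = -4 + \left(2 + P\right) = -2 + P$)
$s{\left(\left(5 + 2\right) \left(1 + 2\right),n \right)} V{\left(3,f{\left(-3,-3 \right)} \right)} = \left(-2 + \left(5 + 2\right) \left(1 + 2\right)\right) 1 = \left(-2 + 7 \cdot 3\right) 1 = \left(-2 + 21\right) 1 = 19 \cdot 1 = 19$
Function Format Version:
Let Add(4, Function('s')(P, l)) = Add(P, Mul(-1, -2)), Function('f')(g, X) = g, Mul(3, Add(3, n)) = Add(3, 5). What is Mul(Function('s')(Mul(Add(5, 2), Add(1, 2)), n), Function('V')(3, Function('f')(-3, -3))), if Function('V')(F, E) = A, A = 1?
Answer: 19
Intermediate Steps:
n = Rational(-1, 3) (n = Add(-3, Mul(Rational(1, 3), Add(3, 5))) = Add(-3, Mul(Rational(1, 3), 8)) = Add(-3, Rational(8, 3)) = Rational(-1, 3) ≈ -0.33333)
Function('V')(F, E) = 1
Function('s')(P, l) = Add(-2, P) (Function('s')(P, l) = Add(-4, Add(P, Mul(-1, -2))) = Add(-4, Add(P, 2)) = Add(-4, Add(2, P)) = Add(-2, P))
Mul(Function('s')(Mul(Add(5, 2), Add(1, 2)), n), Function('V')(3, Function('f')(-3, -3))) = Mul(Add(-2, Mul(Add(5, 2), Add(1, 2))), 1) = Mul(Add(-2, Mul(7, 3)), 1) = Mul(Add(-2, 21), 1) = Mul(19, 1) = 19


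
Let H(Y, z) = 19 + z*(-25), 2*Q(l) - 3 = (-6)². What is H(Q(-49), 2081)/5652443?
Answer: -52006/5652443 ≈ -0.0092006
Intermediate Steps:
Q(l) = 39/2 (Q(l) = 3/2 + (½)*(-6)² = 3/2 + (½)*36 = 3/2 + 18 = 39/2)
H(Y, z) = 19 - 25*z
H(Q(-49), 2081)/5652443 = (19 - 25*2081)/5652443 = (19 - 52025)*(1/5652443) = -52006*1/5652443 = -52006/5652443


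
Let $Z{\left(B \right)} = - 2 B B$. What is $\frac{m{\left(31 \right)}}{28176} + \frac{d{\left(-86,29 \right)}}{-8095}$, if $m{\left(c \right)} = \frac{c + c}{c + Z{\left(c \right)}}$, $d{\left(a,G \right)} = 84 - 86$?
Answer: $\frac{1710641}{6956583960} \approx 0.0002459$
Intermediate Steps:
$Z{\left(B \right)} = - 2 B^{2}$
$d{\left(a,G \right)} = -2$ ($d{\left(a,G \right)} = 84 - 86 = -2$)
$m{\left(c \right)} = \frac{2 c}{c - 2 c^{2}}$ ($m{\left(c \right)} = \frac{c + c}{c - 2 c^{2}} = \frac{2 c}{c - 2 c^{2}}$)
$\frac{m{\left(31 \right)}}{28176} + \frac{d{\left(-86,29 \right)}}{-8095} = \frac{\left(-2\right) \frac{1}{-1 + 2 \cdot 31}}{28176} - \frac{2}{-8095} = - \frac{2}{-1 + 62} \cdot \frac{1}{28176} - - \frac{2}{8095} = - \frac{2}{61} \cdot \frac{1}{28176} + \frac{2}{8095} = \left(-2\right) \frac{1}{61} \cdot \frac{1}{28176} + \frac{2}{8095} = \left(- \frac{2}{61}\right) \frac{1}{28176} + \frac{2}{8095} = - \frac{1}{859368} + \frac{2}{8095} = \frac{1710641}{6956583960}$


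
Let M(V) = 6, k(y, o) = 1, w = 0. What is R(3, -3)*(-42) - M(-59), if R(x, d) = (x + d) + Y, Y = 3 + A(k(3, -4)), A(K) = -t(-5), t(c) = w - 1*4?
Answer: -300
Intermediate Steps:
t(c) = -4 (t(c) = 0 - 1*4 = 0 - 4 = -4)
A(K) = 4 (A(K) = -1*(-4) = 4)
Y = 7 (Y = 3 + 4 = 7)
R(x, d) = 7 + d + x (R(x, d) = (x + d) + 7 = (d + x) + 7 = 7 + d + x)
R(3, -3)*(-42) - M(-59) = (7 - 3 + 3)*(-42) - 1*6 = 7*(-42) - 6 = -294 - 6 = -300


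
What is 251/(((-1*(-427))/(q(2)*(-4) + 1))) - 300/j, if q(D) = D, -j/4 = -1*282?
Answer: -25119/5734 ≈ -4.3807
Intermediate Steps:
j = 1128 (j = -(-4)*282 = -4*(-282) = 1128)
251/(((-1*(-427))/(q(2)*(-4) + 1))) - 300/j = 251/(((-1*(-427))/(2*(-4) + 1))) - 300/1128 = 251/((427/(-8 + 1))) - 300*1/1128 = 251/((427/(-7))) - 25/94 = 251/((427*(-1/7))) - 25/94 = 251/(-61) - 25/94 = 251*(-1/61) - 25/94 = -251/61 - 25/94 = -25119/5734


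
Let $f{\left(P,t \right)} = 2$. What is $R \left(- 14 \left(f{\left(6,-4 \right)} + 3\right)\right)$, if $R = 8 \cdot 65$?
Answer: $-36400$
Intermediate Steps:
$R = 520$
$R \left(- 14 \left(f{\left(6,-4 \right)} + 3\right)\right) = 520 \left(- 14 \left(2 + 3\right)\right) = 520 \left(\left(-14\right) 5\right) = 520 \left(-70\right) = -36400$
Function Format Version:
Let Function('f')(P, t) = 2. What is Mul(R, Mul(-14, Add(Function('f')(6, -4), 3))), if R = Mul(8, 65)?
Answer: -36400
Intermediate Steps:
R = 520
Mul(R, Mul(-14, Add(Function('f')(6, -4), 3))) = Mul(520, Mul(-14, Add(2, 3))) = Mul(520, Mul(-14, 5)) = Mul(520, -70) = -36400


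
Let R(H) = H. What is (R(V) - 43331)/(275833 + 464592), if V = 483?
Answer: -42848/740425 ≈ -0.057869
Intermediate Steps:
(R(V) - 43331)/(275833 + 464592) = (483 - 43331)/(275833 + 464592) = -42848/740425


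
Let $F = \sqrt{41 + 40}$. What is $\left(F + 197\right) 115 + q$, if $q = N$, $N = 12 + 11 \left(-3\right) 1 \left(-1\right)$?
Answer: $23735$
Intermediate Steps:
$N = 45$ ($N = 12 + 11 \left(\left(-3\right) \left(-1\right)\right) = 12 + 11 \cdot 3 = 12 + 33 = 45$)
$F = 9$ ($F = \sqrt{81} = 9$)
$q = 45$
$\left(F + 197\right) 115 + q = \left(9 + 197\right) 115 + 45 = 206 \cdot 115 + 45 = 23690 + 45 = 23735$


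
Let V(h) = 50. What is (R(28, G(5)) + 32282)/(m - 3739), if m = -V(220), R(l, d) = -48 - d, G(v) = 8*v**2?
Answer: -10678/1263 ≈ -8.4545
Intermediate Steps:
m = -50 (m = -1*50 = -50)
(R(28, G(5)) + 32282)/(m - 3739) = ((-48 - 8*5**2) + 32282)/(-50 - 3739) = ((-48 - 8*25) + 32282)/(-3789) = ((-48 - 1*200) + 32282)*(-1/3789) = ((-48 - 200) + 32282)*(-1/3789) = (-248 + 32282)*(-1/3789) = 32034*(-1/3789) = -10678/1263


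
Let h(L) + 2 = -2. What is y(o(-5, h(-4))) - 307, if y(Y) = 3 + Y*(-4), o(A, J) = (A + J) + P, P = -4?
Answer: -252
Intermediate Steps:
h(L) = -4 (h(L) = -2 - 2 = -4)
o(A, J) = -4 + A + J (o(A, J) = (A + J) - 4 = -4 + A + J)
y(Y) = 3 - 4*Y
y(o(-5, h(-4))) - 307 = (3 - 4*(-4 - 5 - 4)) - 307 = (3 - 4*(-13)) - 307 = (3 + 52) - 307 = 55 - 307 = -252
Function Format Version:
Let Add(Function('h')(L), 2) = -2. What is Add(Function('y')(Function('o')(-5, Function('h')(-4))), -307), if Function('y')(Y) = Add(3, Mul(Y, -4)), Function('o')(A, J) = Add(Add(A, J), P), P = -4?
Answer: -252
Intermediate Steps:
Function('h')(L) = -4 (Function('h')(L) = Add(-2, -2) = -4)
Function('o')(A, J) = Add(-4, A, J) (Function('o')(A, J) = Add(Add(A, J), -4) = Add(-4, A, J))
Function('y')(Y) = Add(3, Mul(-4, Y))
Add(Function('y')(Function('o')(-5, Function('h')(-4))), -307) = Add(Add(3, Mul(-4, Add(-4, -5, -4))), -307) = Add(Add(3, Mul(-4, -13)), -307) = Add(Add(3, 52), -307) = Add(55, -307) = -252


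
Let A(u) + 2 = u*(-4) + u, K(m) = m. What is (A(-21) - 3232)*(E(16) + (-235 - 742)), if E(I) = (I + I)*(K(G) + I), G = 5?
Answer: 967155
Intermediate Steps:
E(I) = 2*I*(5 + I) (E(I) = (I + I)*(5 + I) = (2*I)*(5 + I) = 2*I*(5 + I))
A(u) = -2 - 3*u (A(u) = -2 + (u*(-4) + u) = -2 + (-4*u + u) = -2 - 3*u)
(A(-21) - 3232)*(E(16) + (-235 - 742)) = ((-2 - 3*(-21)) - 3232)*(2*16*(5 + 16) + (-235 - 742)) = ((-2 + 63) - 3232)*(2*16*21 - 977) = (61 - 3232)*(672 - 977) = -3171*(-305) = 967155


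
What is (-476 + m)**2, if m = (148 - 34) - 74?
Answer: 190096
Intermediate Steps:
m = 40 (m = 114 - 74 = 40)
(-476 + m)**2 = (-476 + 40)**2 = (-436)**2 = 190096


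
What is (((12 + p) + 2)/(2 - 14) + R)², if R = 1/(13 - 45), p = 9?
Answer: 34969/9216 ≈ 3.7944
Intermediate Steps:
R = -1/32 (R = 1/(-32) = -1/32 ≈ -0.031250)
(((12 + p) + 2)/(2 - 14) + R)² = (((12 + 9) + 2)/(2 - 14) - 1/32)² = ((21 + 2)/(-12) - 1/32)² = (23*(-1/12) - 1/32)² = (-23/12 - 1/32)² = (-187/96)² = 34969/9216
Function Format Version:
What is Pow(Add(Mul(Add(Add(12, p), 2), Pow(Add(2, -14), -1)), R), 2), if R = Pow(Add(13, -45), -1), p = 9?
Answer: Rational(34969, 9216) ≈ 3.7944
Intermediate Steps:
R = Rational(-1, 32) (R = Pow(-32, -1) = Rational(-1, 32) ≈ -0.031250)
Pow(Add(Mul(Add(Add(12, p), 2), Pow(Add(2, -14), -1)), R), 2) = Pow(Add(Mul(Add(Add(12, 9), 2), Pow(Add(2, -14), -1)), Rational(-1, 32)), 2) = Pow(Add(Mul(Add(21, 2), Pow(-12, -1)), Rational(-1, 32)), 2) = Pow(Add(Mul(23, Rational(-1, 12)), Rational(-1, 32)), 2) = Pow(Add(Rational(-23, 12), Rational(-1, 32)), 2) = Pow(Rational(-187, 96), 2) = Rational(34969, 9216)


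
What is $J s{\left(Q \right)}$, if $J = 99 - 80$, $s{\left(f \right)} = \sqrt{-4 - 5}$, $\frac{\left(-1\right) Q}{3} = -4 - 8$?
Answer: $57 i \approx 57.0 i$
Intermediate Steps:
$Q = 36$ ($Q = - 3 \left(-4 - 8\right) = \left(-3\right) \left(-12\right) = 36$)
$s{\left(f \right)} = 3 i$ ($s{\left(f \right)} = \sqrt{-9} = 3 i$)
$J = 19$
$J s{\left(Q \right)} = 19 \cdot 3 i = 57 i$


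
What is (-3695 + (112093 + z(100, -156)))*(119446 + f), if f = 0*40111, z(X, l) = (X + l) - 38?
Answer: 12936479584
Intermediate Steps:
z(X, l) = -38 + X + l
f = 0
(-3695 + (112093 + z(100, -156)))*(119446 + f) = (-3695 + (112093 + (-38 + 100 - 156)))*(119446 + 0) = (-3695 + (112093 - 94))*119446 = (-3695 + 111999)*119446 = 108304*119446 = 12936479584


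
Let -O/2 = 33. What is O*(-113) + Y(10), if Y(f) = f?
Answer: 7468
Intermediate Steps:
O = -66 (O = -2*33 = -66)
O*(-113) + Y(10) = -66*(-113) + 10 = 7458 + 10 = 7468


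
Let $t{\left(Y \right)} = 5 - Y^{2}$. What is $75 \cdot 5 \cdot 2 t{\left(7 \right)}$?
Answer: $-33000$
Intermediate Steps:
$75 \cdot 5 \cdot 2 t{\left(7 \right)} = 75 \cdot 5 \cdot 2 \left(5 - 7^{2}\right) = 375 \cdot 2 \left(5 - 49\right) = 375 \cdot 2 \left(-44\right) = 375 \left(-88\right) = -33000$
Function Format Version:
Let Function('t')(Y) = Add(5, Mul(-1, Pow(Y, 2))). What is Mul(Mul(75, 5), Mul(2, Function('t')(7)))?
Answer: -33000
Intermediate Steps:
Mul(Mul(75, 5), Mul(2, Function('t')(7))) = Mul(Mul(75, 5), Mul(2, Add(5, Mul(-1, Pow(7, 2))))) = Mul(375, Mul(2, Add(5, Mul(-1, 49)))) = Mul(375, Mul(2, Add(5, -49))) = Mul(375, Mul(2, -44)) = Mul(375, -88) = -33000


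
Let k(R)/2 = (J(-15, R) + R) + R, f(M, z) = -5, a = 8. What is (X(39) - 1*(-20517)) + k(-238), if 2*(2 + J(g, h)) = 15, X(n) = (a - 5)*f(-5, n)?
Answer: 19561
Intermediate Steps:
X(n) = -15 (X(n) = (8 - 5)*(-5) = 3*(-5) = -15)
J(g, h) = 11/2 (J(g, h) = -2 + (1/2)*15 = -2 + 15/2 = 11/2)
k(R) = 11 + 4*R (k(R) = 2*((11/2 + R) + R) = 2*(11/2 + 2*R) = 11 + 4*R)
(X(39) - 1*(-20517)) + k(-238) = (-15 - 1*(-20517)) + (11 + 4*(-238)) = (-15 + 20517) + (11 - 952) = 20502 - 941 = 19561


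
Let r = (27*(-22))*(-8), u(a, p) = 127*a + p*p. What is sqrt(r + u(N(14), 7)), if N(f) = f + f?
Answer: sqrt(8357) ≈ 91.417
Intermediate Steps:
N(f) = 2*f
u(a, p) = p**2 + 127*a (u(a, p) = 127*a + p**2 = p**2 + 127*a)
r = 4752 (r = -594*(-8) = 4752)
sqrt(r + u(N(14), 7)) = sqrt(4752 + (7**2 + 127*(2*14))) = sqrt(4752 + (49 + 127*28)) = sqrt(4752 + (49 + 3556)) = sqrt(4752 + 3605) = sqrt(8357)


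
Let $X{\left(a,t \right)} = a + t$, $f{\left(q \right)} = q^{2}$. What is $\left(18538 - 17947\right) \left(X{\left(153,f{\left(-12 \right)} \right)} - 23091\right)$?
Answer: $-13471254$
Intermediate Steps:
$\left(18538 - 17947\right) \left(X{\left(153,f{\left(-12 \right)} \right)} - 23091\right) = \left(18538 - 17947\right) \left(\left(153 + \left(-12\right)^{2}\right) - 23091\right) = 591 \left(\left(153 + 144\right) - 23091\right) = 591 \left(297 - 23091\right) = 591 \left(-22794\right) = -13471254$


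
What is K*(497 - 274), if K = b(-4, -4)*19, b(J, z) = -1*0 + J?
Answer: -16948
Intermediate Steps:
b(J, z) = J (b(J, z) = 0 + J = J)
K = -76 (K = -4*19 = -76)
K*(497 - 274) = -76*(497 - 274) = -76*223 = -16948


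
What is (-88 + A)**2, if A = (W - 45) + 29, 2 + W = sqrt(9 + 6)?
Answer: (106 - sqrt(15))**2 ≈ 10430.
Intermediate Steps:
W = -2 + sqrt(15) (W = -2 + sqrt(9 + 6) = -2 + sqrt(15) ≈ 1.8730)
A = -18 + sqrt(15) (A = ((-2 + sqrt(15)) - 45) + 29 = (-47 + sqrt(15)) + 29 = -18 + sqrt(15) ≈ -14.127)
(-88 + A)**2 = (-88 + (-18 + sqrt(15)))**2 = (-106 + sqrt(15))**2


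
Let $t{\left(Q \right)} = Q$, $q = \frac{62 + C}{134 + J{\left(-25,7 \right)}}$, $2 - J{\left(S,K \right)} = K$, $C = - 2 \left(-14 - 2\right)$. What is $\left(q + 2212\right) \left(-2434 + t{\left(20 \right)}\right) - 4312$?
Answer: $- \frac{689613236}{129} \approx -5.3458 \cdot 10^{6}$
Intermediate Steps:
$C = 32$ ($C = \left(-2\right) \left(-16\right) = 32$)
$J{\left(S,K \right)} = 2 - K$
$q = \frac{94}{129}$ ($q = \frac{62 + 32}{134 + \left(2 - 7\right)} = \frac{94}{134 + \left(2 - 7\right)} = \frac{94}{134 - 5} = \frac{94}{129} \approx 0.72868$)
$\left(q + 2212\right) \left(-2434 + t{\left(20 \right)}\right) - 4312 = \left(\frac{94}{129} + 2212\right) \left(-2434 + 20\right) - 4312 = \frac{285442}{129} \left(-2414\right) - 4312 = - \frac{689056988}{129} - 4312 = - \frac{689613236}{129}$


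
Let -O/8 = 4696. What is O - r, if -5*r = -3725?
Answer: -38313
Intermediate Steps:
O = -37568 (O = -8*4696 = -37568)
r = 745 (r = -⅕*(-3725) = 745)
O - r = -37568 - 1*745 = -37568 - 745 = -38313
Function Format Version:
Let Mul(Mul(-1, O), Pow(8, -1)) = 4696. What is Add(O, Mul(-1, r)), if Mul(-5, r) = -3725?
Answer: -38313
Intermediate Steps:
O = -37568 (O = Mul(-8, 4696) = -37568)
r = 745 (r = Mul(Rational(-1, 5), -3725) = 745)
Add(O, Mul(-1, r)) = Add(-37568, Mul(-1, 745)) = Add(-37568, -745) = -38313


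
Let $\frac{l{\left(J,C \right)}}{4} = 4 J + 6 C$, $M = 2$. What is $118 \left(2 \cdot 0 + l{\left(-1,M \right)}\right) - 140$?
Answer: $3636$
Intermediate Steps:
$l{\left(J,C \right)} = 16 J + 24 C$ ($l{\left(J,C \right)} = 4 \left(4 J + 6 C\right) = 16 J + 24 C$)
$118 \left(2 \cdot 0 + l{\left(-1,M \right)}\right) - 140 = 118 \left(2 \cdot 0 + \left(16 \left(-1\right) + 24 \cdot 2\right)\right) - 140 = 118 \left(0 + \left(-16 + 48\right)\right) - 140 = 118 \left(0 + 32\right) - 140 = 118 \cdot 32 - 140 = 3776 - 140 = 3636$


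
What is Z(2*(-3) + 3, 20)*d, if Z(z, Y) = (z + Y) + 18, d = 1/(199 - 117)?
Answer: 35/82 ≈ 0.42683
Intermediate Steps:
d = 1/82 ≈ 0.012195
Z(z, Y) = 18 + Y + z (Z(z, Y) = (Y + z) + 18 = 18 + Y + z)
Z(2*(-3) + 3, 20)*d = (18 + 20 + (2*(-3) + 3))*(1/82) = (18 + 20 + (-6 + 3))*(1/82) = (18 + 20 - 3)*(1/82) = 35*(1/82) = 35/82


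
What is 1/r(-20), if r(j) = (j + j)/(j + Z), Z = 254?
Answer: -117/20 ≈ -5.8500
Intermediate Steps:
r(j) = 2*j/(254 + j) (r(j) = (j + j)/(j + 254) = (2*j)/(254 + j) = 2*j/(254 + j))
1/r(-20) = 1/(2*(-20)/(254 - 20)) = 1/(2*(-20)/234) = 1/(2*(-20)*(1/234)) = 1/(-20/117) = -117/20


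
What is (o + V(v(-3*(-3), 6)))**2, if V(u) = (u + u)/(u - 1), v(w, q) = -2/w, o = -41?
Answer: 199809/121 ≈ 1651.3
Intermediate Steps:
V(u) = 2*u/(-1 + u) (V(u) = (2*u)/(-1 + u) = 2*u/(-1 + u))
(o + V(v(-3*(-3), 6)))**2 = (-41 + 2*(-2/((-3*(-3))))/(-1 - 2/((-3*(-3)))))**2 = (-41 + 2*(-2/9)/(-1 - 2/9))**2 = (-41 + 2*(-2/9)/(-11/9))**2 = (-41 + 2*(-2/9)*(-9/11))**2 = (-41 + 4/11)**2 = (-447/11)**2 = 199809/121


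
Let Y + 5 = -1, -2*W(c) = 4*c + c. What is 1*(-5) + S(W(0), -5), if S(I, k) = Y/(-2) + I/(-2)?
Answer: -2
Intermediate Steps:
W(c) = -5*c/2 (W(c) = -(4*c + c)/2 = -5*c/2)
Y = -6 (Y = -5 - 1 = -6)
S(I, k) = 3 - I/2 (S(I, k) = -6/(-2) + I/(-2) = -6*(-½) + I*(-½) = 3 - I/2)
1*(-5) + S(W(0), -5) = 1*(-5) + (3 - (-5)*0/4) = -5 + (3 - ½*0) = -5 + (3 + 0) = -5 + 3 = -2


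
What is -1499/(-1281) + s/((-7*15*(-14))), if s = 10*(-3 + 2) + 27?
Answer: 105967/89670 ≈ 1.1817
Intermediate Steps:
s = 17 (s = 10*(-1) + 27 = -10 + 27 = 17)
-1499/(-1281) + s/((-7*15*(-14))) = -1499/(-1281) + 17/((-7*15*(-14))) = -1499*(-1/1281) + 17/((-105*(-14))) = 1499/1281 + 17/1470 = 105967/89670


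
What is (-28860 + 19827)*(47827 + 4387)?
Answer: -471649062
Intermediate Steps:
(-28860 + 19827)*(47827 + 4387) = -9033*52214 = -471649062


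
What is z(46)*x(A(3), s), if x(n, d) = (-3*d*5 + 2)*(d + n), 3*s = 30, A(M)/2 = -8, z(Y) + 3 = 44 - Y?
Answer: -4440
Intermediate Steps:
z(Y) = 41 - Y (z(Y) = -3 + (44 - Y) = 41 - Y)
A(M) = -16 (A(M) = 2*(-8) = -16)
s = 10 (s = (⅓)*30 = 10)
x(n, d) = (2 - 15*d)*(d + n) (x(n, d) = (-15*d + 2)*(d + n) = (2 - 15*d)*(d + n))
z(46)*x(A(3), s) = (41 - 1*46)*(-15*10² + 2*10 + 2*(-16) - 15*10*(-16)) = (41 - 46)*(-15*100 + 20 - 32 + 2400) = -5*(-1500 + 20 - 32 + 2400) = -5*888 = -4440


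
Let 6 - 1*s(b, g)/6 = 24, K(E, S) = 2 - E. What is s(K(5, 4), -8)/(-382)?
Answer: 54/191 ≈ 0.28272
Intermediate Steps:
s(b, g) = -108 (s(b, g) = 36 - 6*24 = 36 - 144 = -108)
s(K(5, 4), -8)/(-382) = -108/(-382) = -108*(-1/382) = 54/191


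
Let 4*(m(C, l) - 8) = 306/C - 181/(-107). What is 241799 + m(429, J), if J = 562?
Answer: 14799592425/61204 ≈ 2.4181e+5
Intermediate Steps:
m(C, l) = 3605/428 + 153/(2*C) (m(C, l) = 8 + (306/C - 181/(-107))/4 = 8 + (306/C - 181*(-1/107))/4 = 8 + (306/C + 181/107)/4 = 8 + (181/107 + 306/C)/4 = 8 + (181/428 + 153/(2*C)) = 3605/428 + 153/(2*C))
241799 + m(429, J) = 241799 + (1/428)*(32742 + 3605*429)/429 = 241799 + (1/428)*(1/429)*(32742 + 1546545) = 241799 + (1/428)*(1/429)*1579287 = 241799 + 526429/61204 = 14799592425/61204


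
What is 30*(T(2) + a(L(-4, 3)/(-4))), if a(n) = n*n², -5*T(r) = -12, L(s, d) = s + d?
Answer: 2319/32 ≈ 72.469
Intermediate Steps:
L(s, d) = d + s
T(r) = 12/5 (T(r) = -⅕*(-12) = 12/5)
a(n) = n³
30*(T(2) + a(L(-4, 3)/(-4))) = 30*(12/5 + ((3 - 4)/(-4))³) = 30*(12/5 + (-1*(-¼))³) = 30*(12/5 + (¼)³) = 30*(12/5 + 1/64) = 30*(773/320) = 2319/32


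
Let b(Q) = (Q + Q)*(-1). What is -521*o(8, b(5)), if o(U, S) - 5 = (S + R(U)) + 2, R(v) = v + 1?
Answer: -3126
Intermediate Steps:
R(v) = 1 + v
b(Q) = -2*Q (b(Q) = (2*Q)*(-1) = -2*Q)
o(U, S) = 8 + S + U (o(U, S) = 5 + ((S + (1 + U)) + 2) = 5 + ((1 + S + U) + 2) = 5 + (3 + S + U) = 8 + S + U)
-521*o(8, b(5)) = -521*(8 - 2*5 + 8) = -521*(8 - 10 + 8) = -521*6 = -3126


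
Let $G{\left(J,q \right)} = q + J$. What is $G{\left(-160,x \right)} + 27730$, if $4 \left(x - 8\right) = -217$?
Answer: $\frac{110095}{4} \approx 27524.0$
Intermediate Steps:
$x = - \frac{185}{4}$ ($x = 8 + \frac{1}{4} \left(-217\right) = 8 - \frac{217}{4} = - \frac{185}{4} \approx -46.25$)
$G{\left(J,q \right)} = J + q$
$G{\left(-160,x \right)} + 27730 = \left(-160 - \frac{185}{4}\right) + 27730 = - \frac{825}{4} + 27730 = \frac{110095}{4}$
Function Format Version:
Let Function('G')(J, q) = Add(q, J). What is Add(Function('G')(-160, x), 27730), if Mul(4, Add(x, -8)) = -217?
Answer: Rational(110095, 4) ≈ 27524.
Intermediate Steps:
x = Rational(-185, 4) (x = Add(8, Mul(Rational(1, 4), -217)) = Add(8, Rational(-217, 4)) = Rational(-185, 4) ≈ -46.250)
Function('G')(J, q) = Add(J, q)
Add(Function('G')(-160, x), 27730) = Add(Add(-160, Rational(-185, 4)), 27730) = Add(Rational(-825, 4), 27730) = Rational(110095, 4)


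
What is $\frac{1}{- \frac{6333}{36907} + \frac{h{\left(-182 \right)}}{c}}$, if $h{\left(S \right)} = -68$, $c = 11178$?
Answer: $- \frac{206273223}{36649975} \approx -5.6282$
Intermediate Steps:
$\frac{1}{- \frac{6333}{36907} + \frac{h{\left(-182 \right)}}{c}} = \frac{1}{- \frac{6333}{36907} - \frac{68}{11178}} = \frac{1}{\left(-6333\right) \frac{1}{36907} - \frac{34}{5589}} = \frac{1}{- \frac{6333}{36907} - \frac{34}{5589}} = \frac{1}{- \frac{36649975}{206273223}} = - \frac{206273223}{36649975}$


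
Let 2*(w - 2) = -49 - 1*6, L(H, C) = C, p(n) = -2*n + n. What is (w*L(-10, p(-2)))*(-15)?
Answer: 765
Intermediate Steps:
p(n) = -n
w = -51/2 (w = 2 + (-49 - 1*6)/2 = 2 + (-49 - 6)/2 = 2 + (½)*(-55) = 2 - 55/2 = -51/2 ≈ -25.500)
(w*L(-10, p(-2)))*(-15) = -(-51)*(-2)/2*(-15) = -51/2*2*(-15) = -51*(-15) = 765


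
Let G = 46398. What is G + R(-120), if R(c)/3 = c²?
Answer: 89598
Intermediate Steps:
R(c) = 3*c²
G + R(-120) = 46398 + 3*(-120)² = 46398 + 3*14400 = 46398 + 43200 = 89598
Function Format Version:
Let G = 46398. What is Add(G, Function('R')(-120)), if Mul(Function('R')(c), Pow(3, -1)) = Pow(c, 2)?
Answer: 89598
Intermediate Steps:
Function('R')(c) = Mul(3, Pow(c, 2))
Add(G, Function('R')(-120)) = Add(46398, Mul(3, Pow(-120, 2))) = Add(46398, Mul(3, 14400)) = Add(46398, 43200) = 89598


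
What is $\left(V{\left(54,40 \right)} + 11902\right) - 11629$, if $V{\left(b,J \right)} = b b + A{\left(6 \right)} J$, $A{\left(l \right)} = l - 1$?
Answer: $3389$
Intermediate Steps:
$A{\left(l \right)} = -1 + l$
$V{\left(b,J \right)} = b^{2} + 5 J$ ($V{\left(b,J \right)} = b b + \left(-1 + 6\right) J = b^{2} + 5 J$)
$\left(V{\left(54,40 \right)} + 11902\right) - 11629 = \left(\left(54^{2} + 5 \cdot 40\right) + 11902\right) - 11629 = \left(\left(2916 + 200\right) + 11902\right) - 11629 = \left(3116 + 11902\right) - 11629 = 15018 - 11629 = 3389$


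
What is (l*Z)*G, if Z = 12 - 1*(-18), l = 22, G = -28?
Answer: -18480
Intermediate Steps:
Z = 30 (Z = 12 + 18 = 30)
(l*Z)*G = (22*30)*(-28) = 660*(-28) = -18480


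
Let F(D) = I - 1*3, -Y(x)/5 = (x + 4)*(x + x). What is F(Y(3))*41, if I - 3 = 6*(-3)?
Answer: -738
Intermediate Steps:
I = -15 (I = 3 + 6*(-3) = 3 - 18 = -15)
Y(x) = -10*x*(4 + x) (Y(x) = -5*(x + 4)*(x + x) = -5*(4 + x)*2*x = -10*x*(4 + x))
F(D) = -18 (F(D) = -15 - 1*3 = -15 - 3 = -18)
F(Y(3))*41 = -18*41 = -738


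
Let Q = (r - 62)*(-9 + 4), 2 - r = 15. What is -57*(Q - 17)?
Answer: -20406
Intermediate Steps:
r = -13 (r = 2 - 1*15 = 2 - 15 = -13)
Q = 375 (Q = (-13 - 62)*(-9 + 4) = -75*(-5) = 375)
-57*(Q - 17) = -57*(375 - 17) = -57*358 = -20406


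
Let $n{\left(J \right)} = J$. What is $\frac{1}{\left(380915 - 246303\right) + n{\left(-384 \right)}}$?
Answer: $\frac{1}{134228} \approx 7.45 \cdot 10^{-6}$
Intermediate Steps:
$\frac{1}{\left(380915 - 246303\right) + n{\left(-384 \right)}} = \frac{1}{\left(380915 - 246303\right) - 384} = \frac{1}{134612 - 384} = \frac{1}{134228}$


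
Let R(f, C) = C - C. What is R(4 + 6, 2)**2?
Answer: 0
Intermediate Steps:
R(f, C) = 0
R(4 + 6, 2)**2 = 0**2 = 0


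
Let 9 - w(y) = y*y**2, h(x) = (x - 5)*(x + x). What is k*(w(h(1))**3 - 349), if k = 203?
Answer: 28708343636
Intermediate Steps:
h(x) = 2*x*(-5 + x) (h(x) = (-5 + x)*(2*x) = 2*x*(-5 + x))
w(y) = 9 - y**3 (w(y) = 9 - y*y**2 = 9 - y**3)
k*(w(h(1))**3 - 349) = 203*((9 - (2*1*(-5 + 1))**3)**3 - 349) = 203*((9 - (2*1*(-4))**3)**3 - 349) = 203*((9 - 1*(-8)**3)**3 - 349) = 203*((9 - 1*(-512))**3 - 349) = 203*((9 + 512)**3 - 349) = 203*(521**3 - 349) = 203*(141420761 - 349) = 203*141420412 = 28708343636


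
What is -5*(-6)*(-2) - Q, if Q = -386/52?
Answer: -1367/26 ≈ -52.577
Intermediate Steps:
Q = -193/26 (Q = -386*1/52 = -193/26 ≈ -7.4231)
-5*(-6)*(-2) - Q = -5*(-6)*(-2) - 1*(-193/26) = 30*(-2) + 193/26 = -60 + 193/26 = -1367/26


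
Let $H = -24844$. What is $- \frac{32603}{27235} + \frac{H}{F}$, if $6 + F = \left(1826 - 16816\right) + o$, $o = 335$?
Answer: $\frac{198633757}{399292335} \approx 0.49746$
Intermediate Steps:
$F = -14661$ ($F = -6 + \left(\left(1826 - 16816\right) + 335\right) = -6 + \left(-14990 + 335\right) = -6 - 14655 = -14661$)
$- \frac{32603}{27235} + \frac{H}{F} = - \frac{32603}{27235} - \frac{24844}{-14661} = \left(-32603\right) \frac{1}{27235} - - \frac{24844}{14661} = - \frac{32603}{27235} + \frac{24844}{14661} = \frac{198633757}{399292335}$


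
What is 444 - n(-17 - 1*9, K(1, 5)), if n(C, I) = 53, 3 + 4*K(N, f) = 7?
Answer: 391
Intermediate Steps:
K(N, f) = 1 (K(N, f) = -¾ + (¼)*7 = -¾ + 7/4 = 1)
444 - n(-17 - 1*9, K(1, 5)) = 444 - 1*53 = 444 - 53 = 391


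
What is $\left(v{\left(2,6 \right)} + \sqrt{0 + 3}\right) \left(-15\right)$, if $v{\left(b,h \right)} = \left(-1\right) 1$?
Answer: $15 - 15 \sqrt{3} \approx -10.981$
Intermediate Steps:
$v{\left(b,h \right)} = -1$
$\left(v{\left(2,6 \right)} + \sqrt{0 + 3}\right) \left(-15\right) = \left(-1 + \sqrt{0 + 3}\right) \left(-15\right) = \left(-1 + \sqrt{3}\right) \left(-15\right) = 15 - 15 \sqrt{3}$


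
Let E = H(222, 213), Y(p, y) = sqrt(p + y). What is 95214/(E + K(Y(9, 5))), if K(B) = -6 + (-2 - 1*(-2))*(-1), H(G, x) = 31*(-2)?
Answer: -47607/34 ≈ -1400.2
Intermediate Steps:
H(G, x) = -62
K(B) = -6 (K(B) = -6 + (-2 + 2)*(-1) = -6 + 0*(-1) = -6 + 0 = -6)
E = -62
95214/(E + K(Y(9, 5))) = 95214/(-62 - 6) = 95214/(-68) = 95214*(-1/68) = -47607/34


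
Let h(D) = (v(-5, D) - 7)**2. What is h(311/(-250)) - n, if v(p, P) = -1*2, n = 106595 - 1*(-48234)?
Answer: -154748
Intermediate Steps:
n = 154829 (n = 106595 + 48234 = 154829)
v(p, P) = -2
h(D) = 81 (h(D) = (-2 - 7)**2 = (-9)**2 = 81)
h(311/(-250)) - n = 81 - 1*154829 = 81 - 154829 = -154748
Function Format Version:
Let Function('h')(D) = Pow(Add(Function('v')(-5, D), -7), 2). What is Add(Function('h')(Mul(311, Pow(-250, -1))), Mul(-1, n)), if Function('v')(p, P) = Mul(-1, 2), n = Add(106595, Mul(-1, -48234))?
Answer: -154748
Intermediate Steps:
n = 154829 (n = Add(106595, 48234) = 154829)
Function('v')(p, P) = -2
Function('h')(D) = 81 (Function('h')(D) = Pow(Add(-2, -7), 2) = Pow(-9, 2) = 81)
Add(Function('h')(Mul(311, Pow(-250, -1))), Mul(-1, n)) = Add(81, Mul(-1, 154829)) = Add(81, -154829) = -154748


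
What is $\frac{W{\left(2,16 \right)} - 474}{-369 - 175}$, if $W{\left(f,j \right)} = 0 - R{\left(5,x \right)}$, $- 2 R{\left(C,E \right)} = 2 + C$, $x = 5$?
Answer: $\frac{941}{1088} \approx 0.86489$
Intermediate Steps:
$R{\left(C,E \right)} = -1 - \frac{C}{2}$ ($R{\left(C,E \right)} = - \frac{2 + C}{2} = -1 - \frac{C}{2}$)
$W{\left(f,j \right)} = \frac{7}{2}$ ($W{\left(f,j \right)} = 0 - \left(-1 - \frac{5}{2}\right) = 0 - - \frac{7}{2} = 0 + \frac{7}{2} = \frac{7}{2}$)
$\frac{W{\left(2,16 \right)} - 474}{-369 - 175} = \frac{\frac{7}{2} - 474}{-369 - 175} = - \frac{941}{2 \left(-544\right)} = \left(- \frac{941}{2}\right) \left(- \frac{1}{544}\right) = \frac{941}{1088}$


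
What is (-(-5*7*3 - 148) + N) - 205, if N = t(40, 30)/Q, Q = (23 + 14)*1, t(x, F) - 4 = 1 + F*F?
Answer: 2681/37 ≈ 72.459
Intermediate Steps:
t(x, F) = 5 + F**2 (t(x, F) = 4 + (1 + F*F) = 4 + (1 + F**2) = 5 + F**2)
Q = 37 (Q = 37*1 = 37)
N = 905/37 (N = (5 + 30**2)/37 = (5 + 900)*(1/37) = 905*(1/37) = 905/37 ≈ 24.459)
(-(-5*7*3 - 148) + N) - 205 = (-(-5*7*3 - 148) + 905/37) - 205 = (-(-35*3 - 148) + 905/37) - 205 = (-(-105 - 148) + 905/37) - 205 = (-1*(-253) + 905/37) - 205 = (253 + 905/37) - 205 = 10266/37 - 205 = 2681/37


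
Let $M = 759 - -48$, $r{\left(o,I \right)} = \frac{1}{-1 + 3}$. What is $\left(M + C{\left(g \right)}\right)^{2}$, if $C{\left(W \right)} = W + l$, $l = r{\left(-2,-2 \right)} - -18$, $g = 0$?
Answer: $\frac{2725801}{4} \approx 6.8145 \cdot 10^{5}$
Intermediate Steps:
$r{\left(o,I \right)} = \frac{1}{2}$
$M = 807$ ($M = 759 + 48 = 807$)
$l = \frac{37}{2}$ ($l = \frac{1}{2} - -18 = \frac{1}{2} + 18 = \frac{37}{2} \approx 18.5$)
$C{\left(W \right)} = \frac{37}{2} + W$ ($C{\left(W \right)} = W + \frac{37}{2} = \frac{37}{2} + W$)
$\left(M + C{\left(g \right)}\right)^{2} = \left(807 + \left(\frac{37}{2} + 0\right)\right)^{2} = \left(807 + \frac{37}{2}\right)^{2} = \left(\frac{1651}{2}\right)^{2} = \frac{2725801}{4}$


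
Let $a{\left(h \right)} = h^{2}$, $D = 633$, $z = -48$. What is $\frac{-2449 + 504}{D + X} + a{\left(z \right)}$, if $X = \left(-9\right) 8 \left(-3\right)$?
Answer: $\frac{1954151}{849} \approx 2301.7$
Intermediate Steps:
$X = 216$ ($X = \left(-72\right) \left(-3\right) = 216$)
$\frac{-2449 + 504}{D + X} + a{\left(z \right)} = \frac{-2449 + 504}{633 + 216} + \left(-48\right)^{2} = - \frac{1945}{849} + 2304 = \frac{1954151}{849}$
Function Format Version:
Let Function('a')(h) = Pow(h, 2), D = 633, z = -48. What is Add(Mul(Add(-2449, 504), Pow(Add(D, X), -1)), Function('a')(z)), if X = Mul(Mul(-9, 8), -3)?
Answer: Rational(1954151, 849) ≈ 2301.7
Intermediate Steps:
X = 216 (X = Mul(-72, -3) = 216)
Add(Mul(Add(-2449, 504), Pow(Add(D, X), -1)), Function('a')(z)) = Add(Mul(Add(-2449, 504), Pow(Add(633, 216), -1)), Pow(-48, 2)) = Add(Mul(-1945, Pow(849, -1)), 2304) = Add(Mul(-1945, Rational(1, 849)), 2304) = Add(Rational(-1945, 849), 2304) = Rational(1954151, 849)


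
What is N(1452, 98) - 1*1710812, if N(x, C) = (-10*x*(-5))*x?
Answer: 103704388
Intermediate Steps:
N(x, C) = 50*x² (N(x, C) = (-(-50)*x)*x = (50*x)*x = 50*x²)
N(1452, 98) - 1*1710812 = 50*1452² - 1*1710812 = 50*2108304 - 1710812 = 105415200 - 1710812 = 103704388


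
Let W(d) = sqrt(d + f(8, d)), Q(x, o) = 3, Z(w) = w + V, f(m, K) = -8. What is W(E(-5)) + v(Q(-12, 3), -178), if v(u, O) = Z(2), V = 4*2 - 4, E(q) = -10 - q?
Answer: 6 + I*sqrt(13) ≈ 6.0 + 3.6056*I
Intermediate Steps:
V = 4 (V = 8 - 4 = 4)
Z(w) = 4 + w (Z(w) = w + 4 = 4 + w)
W(d) = sqrt(-8 + d) (W(d) = sqrt(d - 8) = sqrt(-8 + d))
v(u, O) = 6 (v(u, O) = 4 + 2 = 6)
W(E(-5)) + v(Q(-12, 3), -178) = sqrt(-8 + (-10 - 1*(-5))) + 6 = sqrt(-8 + (-10 + 5)) + 6 = sqrt(-8 - 5) + 6 = sqrt(-13) + 6 = I*sqrt(13) + 6 = 6 + I*sqrt(13)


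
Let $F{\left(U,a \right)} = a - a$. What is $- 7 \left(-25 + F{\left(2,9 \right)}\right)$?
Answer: $175$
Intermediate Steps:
$F{\left(U,a \right)} = 0$
$- 7 \left(-25 + F{\left(2,9 \right)}\right) = - 7 \left(-25 + 0\right) = \left(-7\right) \left(-25\right) = 175$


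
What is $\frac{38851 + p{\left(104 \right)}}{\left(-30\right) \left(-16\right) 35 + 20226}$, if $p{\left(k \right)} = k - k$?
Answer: $\frac{38851}{37026} \approx 1.0493$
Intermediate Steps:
$p{\left(k \right)} = 0$
$\frac{38851 + p{\left(104 \right)}}{\left(-30\right) \left(-16\right) 35 + 20226} = \frac{38851 + 0}{\left(-30\right) \left(-16\right) 35 + 20226} = \frac{38851}{480 \cdot 35 + 20226} = \frac{38851}{16800 + 20226} = \frac{38851}{37026}$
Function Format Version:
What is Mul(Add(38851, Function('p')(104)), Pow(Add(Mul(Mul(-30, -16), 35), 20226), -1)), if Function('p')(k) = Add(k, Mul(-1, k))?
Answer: Rational(38851, 37026) ≈ 1.0493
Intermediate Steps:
Function('p')(k) = 0
Mul(Add(38851, Function('p')(104)), Pow(Add(Mul(Mul(-30, -16), 35), 20226), -1)) = Mul(Add(38851, 0), Pow(Add(Mul(Mul(-30, -16), 35), 20226), -1)) = Mul(38851, Pow(Add(Mul(480, 35), 20226), -1)) = Mul(38851, Pow(Add(16800, 20226), -1)) = Mul(38851, Pow(37026, -1)) = Mul(38851, Rational(1, 37026)) = Rational(38851, 37026)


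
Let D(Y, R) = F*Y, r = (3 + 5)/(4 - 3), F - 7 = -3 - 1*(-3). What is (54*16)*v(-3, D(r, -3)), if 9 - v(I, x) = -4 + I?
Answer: 13824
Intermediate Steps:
F = 7 (F = 7 + (-3 - 1*(-3)) = 7 + (-3 + 3) = 7 + 0 = 7)
r = 8 (r = 8/1 = 8*1 = 8)
D(Y, R) = 7*Y
v(I, x) = 13 - I (v(I, x) = 9 - (-4 + I) = 9 + (4 - I) = 13 - I)
(54*16)*v(-3, D(r, -3)) = (54*16)*(13 - 1*(-3)) = 864*(13 + 3) = 864*16 = 13824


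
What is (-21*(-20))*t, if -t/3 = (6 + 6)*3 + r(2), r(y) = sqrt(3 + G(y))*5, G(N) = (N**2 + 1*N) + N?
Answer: -45360 - 6300*sqrt(11) ≈ -66255.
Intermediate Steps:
G(N) = N**2 + 2*N (G(N) = (N**2 + N) + N = (N + N**2) + N = N**2 + 2*N)
r(y) = 5*sqrt(3 + y*(2 + y)) (r(y) = sqrt(3 + y*(2 + y))*5 = 5*sqrt(3 + y*(2 + y)))
t = -108 - 15*sqrt(11) (t = -3*((6 + 6)*3 + 5*sqrt(3 + 2*(2 + 2))) = -3*(12*3 + 5*sqrt(3 + 2*4)) = -3*(36 + 5*sqrt(3 + 8)) = -3*(36 + 5*sqrt(11)) = -108 - 15*sqrt(11) ≈ -157.75)
(-21*(-20))*t = (-21*(-20))*(-108 - 15*sqrt(11)) = 420*(-108 - 15*sqrt(11)) = -45360 - 6300*sqrt(11)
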